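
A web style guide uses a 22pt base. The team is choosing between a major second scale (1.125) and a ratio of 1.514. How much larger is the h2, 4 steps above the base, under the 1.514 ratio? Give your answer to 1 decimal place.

Major second: 22.0 × 1.125⁴ = 35.240pt
At 1.514: 22.0 × 1.514⁴ = 115.592pt
Difference: 115.592 − 35.240 = 80.352pt

80.4pt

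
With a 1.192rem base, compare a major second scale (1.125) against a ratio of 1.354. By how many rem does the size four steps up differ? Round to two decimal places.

2.10rem

Major second: 1.192 × 1.125⁴ = 1.9094rem
At 1.354: 1.192 × 1.354⁴ = 4.0064rem
Difference: 4.0064 − 1.9094 = 2.0970rem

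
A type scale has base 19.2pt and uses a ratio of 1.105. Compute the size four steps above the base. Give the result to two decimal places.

Each step on a modular scale multiplies by the ratio, so the size n steps from the base is base × ratioⁿ.
19.2 × 1.105⁴ = 19.2 × 1.49090 ≈ 28.63

28.63pt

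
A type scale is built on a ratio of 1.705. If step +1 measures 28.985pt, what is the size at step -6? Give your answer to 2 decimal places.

28.985 ÷ 1.705⁷ = 28.985 ÷ 41.88617 ≈ 0.692

0.69pt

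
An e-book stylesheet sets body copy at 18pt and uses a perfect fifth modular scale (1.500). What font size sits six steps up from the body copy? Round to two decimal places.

205.03pt

18.0 × 1.500⁶ = 18.0 × 11.39062 ≈ 205.03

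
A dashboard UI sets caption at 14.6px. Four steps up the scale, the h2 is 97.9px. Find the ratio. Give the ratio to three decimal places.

1.609

r⁴ = 97.9 / 14.6, so r = (97.9/14.6)^(1/4).
r = 6.7055^(1/4) ≈ 1.6092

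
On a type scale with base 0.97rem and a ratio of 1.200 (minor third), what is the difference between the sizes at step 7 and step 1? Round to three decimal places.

2.312rem

Step 1: 0.97 × 1.200 = 1.16400rem
Step 7: 0.97 × 1.200⁷ = 3.47569rem
Difference: 3.47569 − 1.16400 = 2.31169rem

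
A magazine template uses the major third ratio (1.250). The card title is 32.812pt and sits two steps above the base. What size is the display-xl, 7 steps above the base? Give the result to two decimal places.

100.13pt

32.812 × 1.250⁵ = 32.812 × 3.05176 ≈ 100.134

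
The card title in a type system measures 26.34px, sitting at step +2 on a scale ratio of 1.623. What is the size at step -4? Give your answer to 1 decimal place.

1.4px

26.34 ÷ 1.623⁶ = 26.34 ÷ 18.27726 ≈ 1.441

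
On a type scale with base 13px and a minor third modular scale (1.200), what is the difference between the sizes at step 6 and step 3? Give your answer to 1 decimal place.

16.4px

Step 3: 13.0 × 1.200³ = 22.464px
Step 6: 13.0 × 1.200⁶ = 38.818px
Difference: 38.818 − 22.464 = 16.354px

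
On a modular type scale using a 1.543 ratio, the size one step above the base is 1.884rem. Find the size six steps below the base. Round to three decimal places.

0.090rem

1.884 ÷ 1.543⁷ = 1.884 ÷ 20.82387 ≈ 0.090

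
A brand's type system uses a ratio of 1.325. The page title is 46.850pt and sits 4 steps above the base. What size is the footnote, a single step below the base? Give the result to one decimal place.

The gap is -1 − (4) = -5 steps, so the factor is 1.325^-5.
46.850 ÷ 1.325⁵ = 46.850 ÷ 4.08394 ≈ 11.472

11.5pt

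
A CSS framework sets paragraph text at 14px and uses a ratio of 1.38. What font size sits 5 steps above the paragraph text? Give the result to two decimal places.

14.0 × 1.38⁵ = 14.0 × 5.00490 ≈ 70.07

70.07px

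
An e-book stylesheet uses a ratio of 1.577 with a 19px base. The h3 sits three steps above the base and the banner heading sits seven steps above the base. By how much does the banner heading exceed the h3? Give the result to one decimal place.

Step 3: 19.0 × 1.577³ = 74.516px
Step 7: 19.0 × 1.577⁷ = 460.867px
Difference: 460.867 − 74.516 = 386.351px

386.4px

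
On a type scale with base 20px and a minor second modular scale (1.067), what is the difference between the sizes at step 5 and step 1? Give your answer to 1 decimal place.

6.3px

Step 1: 20.0 × 1.067 = 21.340px
Step 5: 20.0 × 1.067⁵ = 27.660px
Difference: 27.660 − 21.340 = 6.320px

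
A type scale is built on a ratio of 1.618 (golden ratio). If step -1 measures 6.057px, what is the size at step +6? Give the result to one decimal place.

6.057 × 1.618⁷ = 6.057 × 29.03017 ≈ 175.836

175.8px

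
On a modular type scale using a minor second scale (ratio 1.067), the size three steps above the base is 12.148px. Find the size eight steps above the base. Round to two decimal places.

The gap is 8 − (3) = 5 steps, so the factor is 1.067^5.
12.148 × 1.067⁵ = 12.148 × 1.38300 ≈ 16.801

16.80px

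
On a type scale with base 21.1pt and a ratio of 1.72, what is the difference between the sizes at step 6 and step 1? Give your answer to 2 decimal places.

510.04pt

Step 1: 21.1 × 1.72 = 36.2920pt
Step 6: 21.1 × 1.72⁶ = 546.3276pt
Difference: 546.3276 − 36.2920 = 510.0356pt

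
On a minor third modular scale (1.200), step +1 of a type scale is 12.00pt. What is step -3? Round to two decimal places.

5.79pt

The gap is -3 − (1) = -4 steps, so the factor is 1.200^-4.
12.00 ÷ 1.200⁴ = 12.00 ÷ 2.07360 ≈ 5.787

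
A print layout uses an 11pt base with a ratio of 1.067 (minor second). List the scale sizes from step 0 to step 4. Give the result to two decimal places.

Step 0: 11pt
Step 1: 11.0 × 1.067 = 11.74
Step 2: 11.0 × 1.067² = 12.52
Step 3: 11.0 × 1.067³ = 13.36
Step 4: 11.0 × 1.067⁴ = 14.26

11.00pt, 11.74pt, 12.52pt, 13.36pt, 14.26pt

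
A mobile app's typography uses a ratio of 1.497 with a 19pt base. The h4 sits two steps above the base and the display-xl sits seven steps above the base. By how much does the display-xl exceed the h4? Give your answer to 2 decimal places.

277.54pt

Step 2: 19.0 × 1.497² = 42.5792pt
Step 7: 19.0 × 1.497⁷ = 320.1151pt
Difference: 320.1151 − 42.5792 = 277.5359pt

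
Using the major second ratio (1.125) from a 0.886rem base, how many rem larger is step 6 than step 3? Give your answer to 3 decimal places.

Step 3: 0.886 × 1.125³ = 1.26151rem
Step 6: 0.886 × 1.125⁶ = 1.79618rem
Difference: 1.79618 − 1.26151 = 0.53467rem

0.535rem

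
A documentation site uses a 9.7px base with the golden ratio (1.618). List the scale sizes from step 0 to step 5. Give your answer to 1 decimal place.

Step 0: 9.7px
Step 1: 9.7 × 1.618 = 15.7
Step 2: 9.7 × 1.618² = 25.4
Step 3: 9.7 × 1.618³ = 41.1
Step 4: 9.7 × 1.618⁴ = 66.5
Step 5: 9.7 × 1.618⁵ = 107.6

9.7px, 15.7px, 25.4px, 41.1px, 66.5px, 107.6px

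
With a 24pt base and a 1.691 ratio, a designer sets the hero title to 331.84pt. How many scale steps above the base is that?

5

1.691ⁿ = 331.84 / 24 = 13.8267
n = ln(13.8267) / ln(1.691) = 2.6266 / 0.5253 ≈ 5.00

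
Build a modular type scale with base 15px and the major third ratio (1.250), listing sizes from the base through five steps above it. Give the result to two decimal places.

15.00px, 18.75px, 23.44px, 29.30px, 36.62px, 45.78px

Step 0: 15px
Step 1: 15.0 × 1.250 = 18.75
Step 2: 15.0 × 1.250² = 23.44
Step 3: 15.0 × 1.250³ = 29.30
Step 4: 15.0 × 1.250⁴ = 36.62
Step 5: 15.0 × 1.250⁵ = 45.78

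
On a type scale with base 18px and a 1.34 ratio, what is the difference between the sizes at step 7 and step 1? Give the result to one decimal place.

115.5px

Step 1: 18.0 × 1.34 = 24.120px
Step 7: 18.0 × 1.34⁷ = 139.639px
Difference: 139.639 − 24.120 = 115.519px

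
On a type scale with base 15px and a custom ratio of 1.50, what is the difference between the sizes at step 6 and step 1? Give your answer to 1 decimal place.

148.4px

Step 1: 15.0 × 1.50 = 22.500px
Step 6: 15.0 × 1.50⁶ = 170.859px
Difference: 170.859 − 22.500 = 148.359px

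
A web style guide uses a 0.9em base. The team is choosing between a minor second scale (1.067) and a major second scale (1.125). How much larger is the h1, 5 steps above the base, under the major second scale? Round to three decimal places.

0.377em

Minor second: 0.9 × 1.067⁵ = 1.24470em
Major second: 0.9 × 1.125⁵ = 1.62183em
Difference: 1.62183 − 1.24470 = 0.37713em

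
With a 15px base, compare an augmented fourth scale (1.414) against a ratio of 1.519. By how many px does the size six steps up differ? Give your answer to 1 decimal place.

64.4px

Augmented fourth: 15.0 × 1.414⁶ = 119.891px
At 1.519: 15.0 × 1.519⁶ = 184.263px
Difference: 184.263 − 119.891 = 64.372px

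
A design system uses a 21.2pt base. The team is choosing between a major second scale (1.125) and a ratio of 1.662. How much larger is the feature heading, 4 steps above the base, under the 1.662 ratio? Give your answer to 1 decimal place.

127.8pt

Major second: 21.2 × 1.125⁴ = 33.958pt
At 1.662: 21.2 × 1.662⁴ = 161.756pt
Difference: 161.756 − 33.958 = 127.798pt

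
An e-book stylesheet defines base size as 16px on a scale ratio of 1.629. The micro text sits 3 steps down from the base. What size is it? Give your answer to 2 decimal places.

16.0 ÷ 1.629³ = 16.0 ÷ 4.32278 ≈ 3.70

3.70px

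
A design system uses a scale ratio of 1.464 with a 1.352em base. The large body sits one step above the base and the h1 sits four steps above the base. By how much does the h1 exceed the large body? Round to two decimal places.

4.23em

Step 1: 1.352 × 1.464 = 1.9793em
Step 4: 1.352 × 1.464⁴ = 6.2107em
Difference: 6.2107 − 1.9793 = 4.2314em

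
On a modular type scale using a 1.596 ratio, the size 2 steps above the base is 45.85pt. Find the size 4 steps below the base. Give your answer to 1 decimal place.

The gap is -4 − (2) = -6 steps, so the factor is 1.596^-6.
45.85 ÷ 1.596⁶ = 45.85 ÷ 16.52713 ≈ 2.774

2.8pt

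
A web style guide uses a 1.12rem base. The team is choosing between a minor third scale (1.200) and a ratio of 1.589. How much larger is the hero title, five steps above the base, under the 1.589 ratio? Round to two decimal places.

8.56rem

Minor third: 1.12 × 1.200⁵ = 2.7869rem
At 1.589: 1.12 × 1.589⁵ = 11.3459rem
Difference: 11.3459 − 2.7869 = 8.5590rem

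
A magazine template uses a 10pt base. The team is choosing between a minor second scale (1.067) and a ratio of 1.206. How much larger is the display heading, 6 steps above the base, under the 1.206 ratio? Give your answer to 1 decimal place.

16.0pt

Minor second: 10.0 × 1.067⁶ = 14.757pt
At 1.206: 10.0 × 1.206⁶ = 30.767pt
Difference: 30.767 − 14.757 = 16.010pt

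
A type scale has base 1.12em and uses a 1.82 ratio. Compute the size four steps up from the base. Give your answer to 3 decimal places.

Each step on a modular scale multiplies by the ratio, so the size n steps from the base is base × ratioⁿ.
1.12 × 1.82⁴ = 1.12 × 10.97199 ≈ 12.289

12.289em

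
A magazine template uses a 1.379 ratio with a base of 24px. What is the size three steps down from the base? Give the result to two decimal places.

Each step on a modular scale multiplies by the ratio, so the size n steps from the base is base × ratioⁿ.
24.0 ÷ 1.379³ = 24.0 ÷ 2.62236 ≈ 9.15

9.15px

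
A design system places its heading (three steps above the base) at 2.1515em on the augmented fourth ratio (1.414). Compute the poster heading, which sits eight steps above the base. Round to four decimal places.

12.1615em

Moving from step +3 to step +8 is 5 steps up, so multiply by r⁵.
2.1515 × 1.414⁵ = 2.1515 × 5.65258 ≈ 12.1615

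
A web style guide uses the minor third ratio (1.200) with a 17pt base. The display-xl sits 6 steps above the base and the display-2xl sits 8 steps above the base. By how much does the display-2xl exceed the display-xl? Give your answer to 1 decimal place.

22.3pt

Step 6: 17.0 × 1.200⁶ = 50.762pt
Step 8: 17.0 × 1.200⁸ = 73.097pt
Difference: 73.097 − 50.762 = 22.335pt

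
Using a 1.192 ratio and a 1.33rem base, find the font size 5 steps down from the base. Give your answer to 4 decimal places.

1.33 ÷ 1.192⁵ = 1.33 ÷ 2.40647 ≈ 0.5527

0.5527rem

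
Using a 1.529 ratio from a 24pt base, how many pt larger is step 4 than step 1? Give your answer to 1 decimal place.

Step 1: 24.0 × 1.529 = 36.696pt
Step 4: 24.0 × 1.529⁴ = 131.172pt
Difference: 131.172 − 36.696 = 94.476pt

94.5pt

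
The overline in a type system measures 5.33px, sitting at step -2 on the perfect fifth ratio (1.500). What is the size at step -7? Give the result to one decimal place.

0.7px

5.33 ÷ 1.500⁵ = 5.33 ÷ 7.59375 ≈ 0.702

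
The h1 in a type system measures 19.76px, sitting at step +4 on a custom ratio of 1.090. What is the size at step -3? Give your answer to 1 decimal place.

10.8px

19.76 ÷ 1.090⁷ = 19.76 ÷ 1.82804 ≈ 10.809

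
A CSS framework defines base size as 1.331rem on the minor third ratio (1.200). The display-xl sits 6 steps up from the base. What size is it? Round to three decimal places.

3.974rem

Every step multiplies by the scale ratio.
1.331 × 1.200⁶ = 1.331 × 2.98598 ≈ 3.974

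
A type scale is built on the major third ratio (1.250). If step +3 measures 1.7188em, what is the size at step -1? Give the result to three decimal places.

0.704em

1.7188 ÷ 1.250⁴ = 1.7188 ÷ 2.44141 ≈ 0.704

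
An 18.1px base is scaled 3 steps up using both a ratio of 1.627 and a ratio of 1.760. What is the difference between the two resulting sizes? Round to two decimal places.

20.72px

At 1.627: 18.1 × 1.627³ = 77.9545px
At 1.760: 18.1 × 1.760³ = 98.6771px
Difference: 98.6771 − 77.9545 = 20.7226px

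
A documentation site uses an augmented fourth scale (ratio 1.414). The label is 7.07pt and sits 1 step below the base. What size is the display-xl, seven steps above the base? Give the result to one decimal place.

7.07 × 1.414⁸ = 7.07 × 15.98068 ≈ 112.983

113.0pt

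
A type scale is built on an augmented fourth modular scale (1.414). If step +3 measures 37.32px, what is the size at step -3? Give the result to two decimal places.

4.67px

37.32 ÷ 1.414⁶ = 37.32 ÷ 7.99275 ≈ 4.669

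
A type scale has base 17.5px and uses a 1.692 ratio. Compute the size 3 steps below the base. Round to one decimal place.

3.6px

17.5 ÷ 1.692³ = 17.5 ÷ 4.84397 ≈ 3.61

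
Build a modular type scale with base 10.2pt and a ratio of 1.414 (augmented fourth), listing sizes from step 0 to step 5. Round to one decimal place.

Step 0: 10.2pt
Step 1: 10.2 × 1.414 = 14.4
Step 2: 10.2 × 1.414² = 20.4
Step 3: 10.2 × 1.414³ = 28.8
Step 4: 10.2 × 1.414⁴ = 40.8
Step 5: 10.2 × 1.414⁵ = 57.7

10.2pt, 14.4pt, 20.4pt, 28.8pt, 40.8pt, 57.7pt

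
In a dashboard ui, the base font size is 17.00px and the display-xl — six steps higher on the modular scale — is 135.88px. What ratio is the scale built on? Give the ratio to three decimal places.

1.414

The ratio satisfies 17.00 × r⁶ = 135.88, so r = (135.88 / 17.00)^(1/6).
r = 7.9929^(1/6) ≈ 1.4140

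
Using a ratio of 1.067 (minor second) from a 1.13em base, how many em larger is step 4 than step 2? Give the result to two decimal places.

0.18em

Step 2: 1.13 × 1.067² = 1.2865em
Step 4: 1.13 × 1.067⁴ = 1.4647em
Difference: 1.4647 − 1.2865 = 0.1782em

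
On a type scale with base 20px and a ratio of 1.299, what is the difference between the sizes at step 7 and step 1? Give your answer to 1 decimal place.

98.8px

Step 1: 20.0 × 1.299 = 25.980px
Step 7: 20.0 × 1.299⁷ = 124.823px
Difference: 124.823 − 25.980 = 98.843px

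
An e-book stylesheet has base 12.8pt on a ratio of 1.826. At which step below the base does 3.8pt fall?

2

1.826ⁿ = 12.8 / 3.8 = 3.3684
n = ln(3.3684) / ln(1.826) = 1.2144 / 0.6021 ≈ 2.02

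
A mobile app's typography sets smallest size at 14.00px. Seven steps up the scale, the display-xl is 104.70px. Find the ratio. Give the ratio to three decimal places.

The ratio satisfies 14.00 × r⁷ = 104.70, so r = (104.70 / 14.00)^(1/7).
r = 7.4786^(1/7) ≈ 1.3330

1.333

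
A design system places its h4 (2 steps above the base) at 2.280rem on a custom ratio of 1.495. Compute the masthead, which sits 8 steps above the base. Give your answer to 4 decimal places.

Moving from step +2 to step +8 is 6 steps up, so multiply by r⁶.
2.280 × 1.495⁶ = 2.280 × 11.16470 ≈ 25.4555

25.4555rem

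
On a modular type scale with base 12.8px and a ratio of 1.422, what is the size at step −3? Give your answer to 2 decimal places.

4.45px

12.8 ÷ 1.422³ = 12.8 ÷ 2.87540 ≈ 4.45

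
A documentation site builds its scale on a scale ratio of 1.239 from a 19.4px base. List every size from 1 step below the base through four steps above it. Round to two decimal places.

Step -1: 19.4 ÷ 1.239 = 15.66
Step 0: 19.4px
Step 1: 19.4 × 1.239 = 24.04
Step 2: 19.4 × 1.239² = 29.78
Step 3: 19.4 × 1.239³ = 36.90
Step 4: 19.4 × 1.239⁴ = 45.72

15.66px, 19.40px, 24.04px, 29.78px, 36.90px, 45.72px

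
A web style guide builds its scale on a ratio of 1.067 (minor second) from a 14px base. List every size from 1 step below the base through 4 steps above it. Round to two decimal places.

Step -1: 14.0 ÷ 1.067 = 13.12
Step 0: 14px
Step 1: 14.0 × 1.067 = 14.94
Step 2: 14.0 × 1.067² = 15.94
Step 3: 14.0 × 1.067³ = 17.01
Step 4: 14.0 × 1.067⁴ = 18.15

13.12px, 14.00px, 14.94px, 15.94px, 17.01px, 18.15px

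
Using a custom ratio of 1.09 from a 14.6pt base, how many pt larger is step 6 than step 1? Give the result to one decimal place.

8.6pt

Step 1: 14.6 × 1.09 = 15.914pt
Step 6: 14.6 × 1.09⁶ = 24.486pt
Difference: 24.486 − 15.914 = 8.572pt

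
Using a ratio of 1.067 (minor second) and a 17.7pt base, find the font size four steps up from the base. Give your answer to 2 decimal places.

Every step multiplies by the scale ratio.
17.7 × 1.067⁴ = 17.7 × 1.29616 ≈ 22.94

22.94pt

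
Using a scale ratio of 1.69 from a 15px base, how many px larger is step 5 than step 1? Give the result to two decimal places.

181.44px

Step 1: 15.0 × 1.69 = 25.3500px
Step 5: 15.0 × 1.69⁵ = 206.7877px
Difference: 206.7877 − 25.3500 = 181.4377px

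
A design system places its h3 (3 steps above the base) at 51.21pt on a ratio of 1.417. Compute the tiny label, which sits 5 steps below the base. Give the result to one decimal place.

51.21 ÷ 1.417⁸ = 51.21 ÷ 16.25395 ≈ 3.151

3.2pt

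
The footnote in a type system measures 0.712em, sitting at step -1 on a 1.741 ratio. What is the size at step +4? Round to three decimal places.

Moving from step -1 to step +4 is 5 steps up, so multiply by r⁵.
0.712 × 1.741⁵ = 0.712 × 15.99535 ≈ 11.389

11.389em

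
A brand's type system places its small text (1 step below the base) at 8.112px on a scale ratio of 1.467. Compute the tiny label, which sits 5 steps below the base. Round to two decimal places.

1.75px

8.112 ÷ 1.467⁴ = 8.112 ÷ 4.63149 ≈ 1.751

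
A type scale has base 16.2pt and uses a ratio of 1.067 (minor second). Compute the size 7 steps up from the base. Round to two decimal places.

25.51pt

A modular type scale is a geometric sequence: sizeₙ = base × rⁿ.
16.2 × 1.067⁷ = 16.2 × 1.57453 ≈ 25.51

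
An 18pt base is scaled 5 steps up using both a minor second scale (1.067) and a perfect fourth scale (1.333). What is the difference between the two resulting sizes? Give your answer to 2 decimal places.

50.86pt

Minor second: 18.0 × 1.067⁵ = 24.8940pt
Perfect fourth: 18.0 × 1.333⁵ = 75.7571pt
Difference: 75.7571 − 24.8940 = 50.8631pt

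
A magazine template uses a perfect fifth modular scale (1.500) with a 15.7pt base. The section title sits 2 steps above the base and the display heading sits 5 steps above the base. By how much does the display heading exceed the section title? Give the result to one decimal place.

83.9pt

Step 2: 15.7 × 1.500² = 35.325pt
Step 5: 15.7 × 1.500⁵ = 119.222pt
Difference: 119.222 − 35.325 = 83.897pt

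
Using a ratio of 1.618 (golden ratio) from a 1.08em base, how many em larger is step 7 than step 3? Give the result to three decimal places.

26.778em

Step 3: 1.08 × 1.618³ = 4.57467em
Step 7: 1.08 × 1.618⁷ = 31.35259em
Difference: 31.35259 − 4.57467 = 26.77792em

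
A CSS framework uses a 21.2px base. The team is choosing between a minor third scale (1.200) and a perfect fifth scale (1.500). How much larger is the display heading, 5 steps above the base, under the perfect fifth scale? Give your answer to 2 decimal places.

Minor third: 21.2 × 1.200⁵ = 52.7524px
Perfect fifth: 21.2 × 1.500⁵ = 160.9875px
Difference: 160.9875 − 52.7524 = 108.2351px

108.24px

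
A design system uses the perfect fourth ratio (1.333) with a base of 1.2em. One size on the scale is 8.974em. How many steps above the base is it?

7

1.333ⁿ = 8.974 / 1.2 = 7.4783
n = ln(7.4783) / ln(1.333) = 2.0120 / 0.2874 ≈ 7.00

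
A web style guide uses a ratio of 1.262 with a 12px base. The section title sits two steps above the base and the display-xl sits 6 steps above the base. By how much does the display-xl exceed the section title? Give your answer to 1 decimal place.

29.4px

Step 2: 12.0 × 1.262² = 19.112px
Step 6: 12.0 × 1.262⁶ = 48.477px
Difference: 48.477 − 19.112 = 29.365px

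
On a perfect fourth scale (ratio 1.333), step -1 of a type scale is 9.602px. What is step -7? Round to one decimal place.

1.7px

9.602 ÷ 1.333⁶ = 9.602 ÷ 5.61023 ≈ 1.712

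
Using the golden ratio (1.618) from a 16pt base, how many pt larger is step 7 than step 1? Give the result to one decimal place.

438.6pt

Step 1: 16.0 × 1.618 = 25.888pt
Step 7: 16.0 × 1.618⁷ = 464.483pt
Difference: 464.483 − 25.888 = 438.595pt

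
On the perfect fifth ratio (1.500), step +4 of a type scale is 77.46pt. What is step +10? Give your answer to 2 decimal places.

882.32pt

77.46 × 1.500⁶ = 77.46 × 11.39062 ≈ 882.318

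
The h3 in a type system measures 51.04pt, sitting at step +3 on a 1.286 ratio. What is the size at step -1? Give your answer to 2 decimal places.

18.66pt

The gap is -1 − (3) = -4 steps, so the factor is 1.286^-4.
51.04 ÷ 1.286⁴ = 51.04 ÷ 2.73504 ≈ 18.662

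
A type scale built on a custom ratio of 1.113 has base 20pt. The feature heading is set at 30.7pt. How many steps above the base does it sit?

1.113ⁿ = 30.7 / 20 = 1.5350
n = ln(1.5350) / ln(1.113) = 0.4285 / 0.1071 ≈ 4.00

4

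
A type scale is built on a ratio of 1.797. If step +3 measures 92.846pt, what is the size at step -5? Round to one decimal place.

0.9pt

92.846 ÷ 1.797⁸ = 92.846 ÷ 108.73882 ≈ 0.854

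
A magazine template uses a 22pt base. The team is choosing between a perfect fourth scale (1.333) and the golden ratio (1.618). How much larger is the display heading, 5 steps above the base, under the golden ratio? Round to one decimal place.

151.4pt

Perfect fourth: 22.0 × 1.333⁵ = 92.592pt
Golden ratio: 22.0 × 1.618⁵ = 243.958pt
Difference: 243.958 − 92.592 = 151.366pt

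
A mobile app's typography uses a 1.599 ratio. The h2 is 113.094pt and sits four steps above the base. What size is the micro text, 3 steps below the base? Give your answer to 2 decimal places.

Moving from step +4 to step -3 is 7 steps down, so divide by r⁷.
113.094 ÷ 1.599⁷ = 113.094 ÷ 26.72633 ≈ 4.232

4.23pt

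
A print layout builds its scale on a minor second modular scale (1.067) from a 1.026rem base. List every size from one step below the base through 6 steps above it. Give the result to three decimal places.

Step -1: 1.026 ÷ 1.067 = 0.962
Step 0: 1.026rem
Step 1: 1.026 × 1.067 = 1.095
Step 2: 1.026 × 1.067² = 1.168
Step 3: 1.026 × 1.067³ = 1.246
Step 4: 1.026 × 1.067⁴ = 1.330
Step 5: 1.026 × 1.067⁵ = 1.419
Step 6: 1.026 × 1.067⁶ = 1.514

0.962rem, 1.026rem, 1.095rem, 1.168rem, 1.246rem, 1.330rem, 1.419rem, 1.514rem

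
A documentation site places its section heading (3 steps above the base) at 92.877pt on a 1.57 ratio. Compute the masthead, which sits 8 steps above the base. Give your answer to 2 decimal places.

885.94pt

Moving from step +3 to step +8 is 5 steps up, so multiply by r⁵.
92.877 × 1.57⁵ = 92.877 × 9.53890 ≈ 885.944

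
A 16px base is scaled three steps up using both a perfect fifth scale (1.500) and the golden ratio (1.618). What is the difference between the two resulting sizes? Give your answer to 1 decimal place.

13.8px

Perfect fifth: 16.0 × 1.500³ = 54.000px
Golden ratio: 16.0 × 1.618³ = 67.773px
Difference: 67.773 − 54.000 = 13.773px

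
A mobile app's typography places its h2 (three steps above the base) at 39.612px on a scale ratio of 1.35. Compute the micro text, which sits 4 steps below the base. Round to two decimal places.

Moving from step +3 to step -4 is 7 steps down, so divide by r⁷.
39.612 ÷ 1.35⁷ = 39.612 ÷ 8.17215 ≈ 4.847

4.85px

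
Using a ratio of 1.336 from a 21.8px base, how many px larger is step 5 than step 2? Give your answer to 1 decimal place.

53.9px

Step 2: 21.8 × 1.336² = 38.911px
Step 5: 21.8 × 1.336⁵ = 92.787px
Difference: 92.787 − 38.911 = 53.876px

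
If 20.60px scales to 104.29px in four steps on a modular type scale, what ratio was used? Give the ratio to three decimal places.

1.500

The ratio satisfies 20.60 × r⁴ = 104.29, so r = (104.29 / 20.60)^(1/4).
r = 5.0626^(1/4) ≈ 1.5000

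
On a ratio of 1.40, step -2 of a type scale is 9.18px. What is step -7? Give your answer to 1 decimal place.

Moving from step -2 to step -7 is 5 steps down, so divide by r⁵.
9.18 ÷ 1.40⁵ = 9.18 ÷ 5.37824 ≈ 1.707

1.7px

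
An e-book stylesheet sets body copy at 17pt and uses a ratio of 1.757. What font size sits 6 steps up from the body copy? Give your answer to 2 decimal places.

500.13pt

Every step multiplies by the scale ratio.
17.0 × 1.757⁶ = 17.0 × 29.41918 ≈ 500.13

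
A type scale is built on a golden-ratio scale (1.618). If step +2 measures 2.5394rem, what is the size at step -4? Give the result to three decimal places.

0.142rem

The gap is -4 − (2) = -6 steps, so the factor is 1.618^-6.
2.5394 ÷ 1.618⁶ = 2.5394 ÷ 17.94201 ≈ 0.142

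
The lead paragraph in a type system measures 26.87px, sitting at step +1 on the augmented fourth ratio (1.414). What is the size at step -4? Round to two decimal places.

4.75px

Moving from step +1 to step -4 is 5 steps down, so divide by r⁵.
26.87 ÷ 1.414⁵ = 26.87 ÷ 5.65258 ≈ 4.754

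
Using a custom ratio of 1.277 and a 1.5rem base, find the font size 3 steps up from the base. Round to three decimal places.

Every step multiplies by the scale ratio.
1.5 × 1.277³ = 1.5 × 2.08244 ≈ 3.124

3.124rem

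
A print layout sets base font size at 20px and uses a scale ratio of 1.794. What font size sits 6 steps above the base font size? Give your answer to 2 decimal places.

666.75px

20.0 × 1.794⁶ = 20.0 × 33.33762 ≈ 666.75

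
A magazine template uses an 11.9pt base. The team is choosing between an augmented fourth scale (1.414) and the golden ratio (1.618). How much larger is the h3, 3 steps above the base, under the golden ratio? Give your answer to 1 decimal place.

Augmented fourth: 11.9 × 1.414³ = 33.643pt
Golden ratio: 11.9 × 1.618³ = 50.406pt
Difference: 50.406 − 33.643 = 16.763pt

16.8pt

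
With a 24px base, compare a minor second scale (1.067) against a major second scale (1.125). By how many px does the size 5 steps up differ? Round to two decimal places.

10.06px

Minor second: 24.0 × 1.067⁵ = 33.1920px
Major second: 24.0 × 1.125⁵ = 43.2488px
Difference: 43.2488 − 33.1920 = 10.0568px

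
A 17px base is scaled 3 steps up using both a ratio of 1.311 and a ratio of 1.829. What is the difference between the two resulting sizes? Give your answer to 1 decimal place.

65.7px

At 1.311: 17.0 × 1.311³ = 38.305px
At 1.829: 17.0 × 1.829³ = 104.014px
Difference: 104.014 − 38.305 = 65.709px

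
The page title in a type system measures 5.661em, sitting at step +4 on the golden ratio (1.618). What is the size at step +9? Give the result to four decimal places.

62.7749em

5.661 × 1.618⁵ = 5.661 × 11.08901 ≈ 62.7749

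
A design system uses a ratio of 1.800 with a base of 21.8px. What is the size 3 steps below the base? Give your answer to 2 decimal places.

A modular type scale is a geometric sequence: sizeₙ = base × rⁿ.
21.8 ÷ 1.800³ = 21.8 ÷ 5.83200 ≈ 3.74

3.74px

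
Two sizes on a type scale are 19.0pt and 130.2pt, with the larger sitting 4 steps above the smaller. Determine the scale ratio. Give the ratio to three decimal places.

The ratio satisfies 19.0 × r⁴ = 130.2, so r = (130.2 / 19.0)^(1/4).
r = 6.8526^(1/4) ≈ 1.6179

1.618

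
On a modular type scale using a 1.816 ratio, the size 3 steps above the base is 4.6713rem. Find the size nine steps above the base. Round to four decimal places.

167.5455rem

The gap is 9 − (3) = 6 steps, so the factor is 1.816^6.
4.6713 × 1.816⁶ = 4.6713 × 35.86700 ≈ 167.5455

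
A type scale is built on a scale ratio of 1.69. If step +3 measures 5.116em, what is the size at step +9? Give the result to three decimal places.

119.193em

5.116 × 1.69⁶ = 5.116 × 23.29809 ≈ 119.193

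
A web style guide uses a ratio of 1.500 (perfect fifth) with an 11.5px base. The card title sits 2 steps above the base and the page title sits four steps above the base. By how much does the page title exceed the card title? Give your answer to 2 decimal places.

Step 2: 11.5 × 1.500² = 25.8750px
Step 4: 11.5 × 1.500⁴ = 58.2188px
Difference: 58.2188 − 25.8750 = 32.3438px

32.34px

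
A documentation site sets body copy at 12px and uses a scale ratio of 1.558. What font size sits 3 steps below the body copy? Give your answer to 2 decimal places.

Every step multiplies by the scale ratio.
12.0 ÷ 1.558³ = 12.0 ÷ 3.78183 ≈ 3.17

3.17px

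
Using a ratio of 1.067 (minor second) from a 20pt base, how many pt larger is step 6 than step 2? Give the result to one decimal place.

Step 2: 20.0 × 1.067² = 22.770pt
Step 6: 20.0 × 1.067⁶ = 29.513pt
Difference: 29.513 − 22.770 = 6.743pt

6.7pt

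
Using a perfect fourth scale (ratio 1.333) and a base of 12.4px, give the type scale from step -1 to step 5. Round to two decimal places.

9.30px, 12.40px, 16.53px, 22.03px, 29.37px, 39.15px, 52.19px

Step -1: 12.4 ÷ 1.333 = 9.30
Step 0: 12.4px
Step 1: 12.4 × 1.333 = 16.53
Step 2: 12.4 × 1.333² = 22.03
Step 3: 12.4 × 1.333³ = 29.37
Step 4: 12.4 × 1.333⁴ = 39.15
Step 5: 12.4 × 1.333⁵ = 52.19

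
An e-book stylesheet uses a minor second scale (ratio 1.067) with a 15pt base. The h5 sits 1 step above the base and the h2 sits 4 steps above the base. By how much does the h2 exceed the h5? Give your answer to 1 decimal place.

3.4pt

Step 1: 15.0 × 1.067 = 16.005pt
Step 4: 15.0 × 1.067⁴ = 19.442pt
Difference: 19.442 − 16.005 = 3.437pt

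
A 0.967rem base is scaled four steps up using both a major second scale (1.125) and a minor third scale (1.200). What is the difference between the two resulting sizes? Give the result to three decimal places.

Major second: 0.967 × 1.125⁴ = 1.54895rem
Minor third: 0.967 × 1.200⁴ = 2.00517rem
Difference: 2.00517 − 1.54895 = 0.45622rem

0.456rem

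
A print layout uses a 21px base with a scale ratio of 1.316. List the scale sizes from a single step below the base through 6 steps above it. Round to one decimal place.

Step -1: 21.0 ÷ 1.316 = 16.0
Step 0: 21px
Step 1: 21.0 × 1.316 = 27.6
Step 2: 21.0 × 1.316² = 36.4
Step 3: 21.0 × 1.316³ = 47.9
Step 4: 21.0 × 1.316⁴ = 63.0
Step 5: 21.0 × 1.316⁵ = 82.9
Step 6: 21.0 × 1.316⁶ = 109.1

16.0px, 21.0px, 27.6px, 36.4px, 47.9px, 63.0px, 82.9px, 109.1px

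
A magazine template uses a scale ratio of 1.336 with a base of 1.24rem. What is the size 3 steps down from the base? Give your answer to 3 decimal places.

Each step on a modular scale multiplies by the ratio, so the size n steps from the base is base × ratioⁿ.
1.24 ÷ 1.336³ = 1.24 ÷ 2.38462 ≈ 0.520

0.520rem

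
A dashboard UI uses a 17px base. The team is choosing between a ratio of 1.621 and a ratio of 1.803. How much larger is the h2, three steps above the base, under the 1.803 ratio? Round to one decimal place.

27.2px

At 1.621: 17.0 × 1.621³ = 72.410px
At 1.803: 17.0 × 1.803³ = 99.641px
Difference: 99.641 − 72.410 = 27.231px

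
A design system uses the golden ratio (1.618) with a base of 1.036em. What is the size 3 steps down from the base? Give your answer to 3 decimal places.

1.036 ÷ 1.618³ = 1.036 ÷ 4.23580 ≈ 0.245

0.245em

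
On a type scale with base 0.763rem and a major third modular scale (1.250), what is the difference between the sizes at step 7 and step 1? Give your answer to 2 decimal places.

2.68rem

Step 1: 0.763 × 1.250 = 0.9537rem
Step 7: 0.763 × 1.250⁷ = 3.6383rem
Difference: 3.6383 − 0.9537 = 2.6846rem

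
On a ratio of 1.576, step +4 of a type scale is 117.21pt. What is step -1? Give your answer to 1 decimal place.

117.21 ÷ 1.576⁵ = 117.21 ÷ 9.72257 ≈ 12.055

12.1pt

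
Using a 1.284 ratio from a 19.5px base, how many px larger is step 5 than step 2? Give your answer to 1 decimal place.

35.9px

Step 2: 19.5 × 1.284² = 32.149px
Step 5: 19.5 × 1.284⁵ = 68.055px
Difference: 68.055 − 32.149 = 35.906px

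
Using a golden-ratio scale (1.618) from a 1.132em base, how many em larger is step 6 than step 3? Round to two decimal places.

Step 3: 1.132 × 1.618³ = 4.7949em
Step 6: 1.132 × 1.618⁶ = 20.3104em
Difference: 20.3104 − 4.7949 = 15.5155em

15.52em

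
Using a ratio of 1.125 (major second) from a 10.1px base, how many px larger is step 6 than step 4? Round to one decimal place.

4.3px

Step 4: 10.1 × 1.125⁴ = 16.178px
Step 6: 10.1 × 1.125⁶ = 20.476px
Difference: 20.476 − 16.178 = 4.298px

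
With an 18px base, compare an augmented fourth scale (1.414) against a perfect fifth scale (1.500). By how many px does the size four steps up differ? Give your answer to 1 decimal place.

Augmented fourth: 18.0 × 1.414⁴ = 71.957px
Perfect fifth: 18.0 × 1.500⁴ = 91.125px
Difference: 91.125 − 71.957 = 19.168px

19.2px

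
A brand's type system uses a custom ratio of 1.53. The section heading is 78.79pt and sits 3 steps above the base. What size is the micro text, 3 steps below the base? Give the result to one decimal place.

6.1pt

78.79 ÷ 1.53⁶ = 78.79 ÷ 12.82769 ≈ 6.142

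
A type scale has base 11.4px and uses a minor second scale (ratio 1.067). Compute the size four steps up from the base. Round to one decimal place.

14.8px

Every step multiplies by the scale ratio.
11.4 × 1.067⁴ = 11.4 × 1.29616 ≈ 14.78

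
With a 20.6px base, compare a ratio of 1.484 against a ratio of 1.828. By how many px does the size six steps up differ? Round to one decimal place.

548.6px

At 1.484: 20.6 × 1.484⁶ = 220.024px
At 1.828: 20.6 × 1.828⁶ = 768.642px
Difference: 768.642 − 220.024 = 548.618px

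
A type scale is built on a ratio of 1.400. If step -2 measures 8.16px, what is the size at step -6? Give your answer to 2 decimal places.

8.16 ÷ 1.400⁴ = 8.16 ÷ 3.84160 ≈ 2.124

2.12px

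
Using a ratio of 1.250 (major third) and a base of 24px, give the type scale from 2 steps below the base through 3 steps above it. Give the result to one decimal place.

15.4px, 19.2px, 24.0px, 30.0px, 37.5px, 46.9px

Step -2: 24.0 ÷ 1.250² = 15.4
Step -1: 24.0 ÷ 1.250 = 19.2
Step 0: 24px
Step 1: 24.0 × 1.250 = 30.0
Step 2: 24.0 × 1.250² = 37.5
Step 3: 24.0 × 1.250³ = 46.9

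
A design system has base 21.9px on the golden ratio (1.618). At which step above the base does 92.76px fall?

1.618ⁿ = 92.76 / 21.9 = 4.2356
n = ln(4.2356) / ln(1.618) = 1.4435 / 0.4812 ≈ 3.00

3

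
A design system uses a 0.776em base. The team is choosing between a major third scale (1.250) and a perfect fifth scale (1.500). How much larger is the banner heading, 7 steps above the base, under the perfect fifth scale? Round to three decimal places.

9.558em

Major third: 0.776 × 1.250⁷ = 3.70026em
Perfect fifth: 0.776 × 1.500⁷ = 13.25869em
Difference: 13.25869 − 3.70026 = 9.55843em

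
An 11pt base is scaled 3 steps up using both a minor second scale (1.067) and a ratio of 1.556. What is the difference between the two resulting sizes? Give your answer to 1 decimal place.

28.1pt

Minor second: 11.0 × 1.067³ = 13.362pt
At 1.556: 11.0 × 1.556³ = 41.440pt
Difference: 41.440 − 13.362 = 28.078pt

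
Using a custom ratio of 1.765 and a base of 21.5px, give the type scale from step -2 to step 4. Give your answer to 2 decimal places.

Step -2: 21.5 ÷ 1.765² = 6.90
Step -1: 21.5 ÷ 1.765 = 12.18
Step 0: 21.5px
Step 1: 21.5 × 1.765 = 37.95
Step 2: 21.5 × 1.765² = 66.98
Step 3: 21.5 × 1.765³ = 118.22
Step 4: 21.5 × 1.765⁴ = 208.65

6.90px, 12.18px, 21.50px, 37.95px, 66.98px, 118.22px, 208.65px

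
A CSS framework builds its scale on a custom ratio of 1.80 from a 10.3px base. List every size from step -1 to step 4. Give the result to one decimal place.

5.7px, 10.3px, 18.5px, 33.4px, 60.1px, 108.1px

Step -1: 10.3 ÷ 1.80 = 5.7
Step 0: 10.3px
Step 1: 10.3 × 1.80 = 18.5
Step 2: 10.3 × 1.80² = 33.4
Step 3: 10.3 × 1.80³ = 60.1
Step 4: 10.3 × 1.80⁴ = 108.1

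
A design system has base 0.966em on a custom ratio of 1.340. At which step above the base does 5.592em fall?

1.340ⁿ = 5.592 / 0.966 = 5.7888
n = ln(5.7888) / ln(1.340) = 1.7559 / 0.2927 ≈ 6.00

6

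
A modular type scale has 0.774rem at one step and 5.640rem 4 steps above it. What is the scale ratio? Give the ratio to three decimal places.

The ratio satisfies 0.774 × r⁴ = 5.640, so r = (5.640 / 0.774)^(1/4).
r = 7.2868^(1/4) ≈ 1.6430

1.643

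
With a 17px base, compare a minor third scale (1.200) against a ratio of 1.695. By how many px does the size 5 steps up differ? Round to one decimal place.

195.5px

Minor third: 17.0 × 1.200⁵ = 42.301px
At 1.695: 17.0 × 1.695⁵ = 237.847px
Difference: 237.847 − 42.301 = 195.546px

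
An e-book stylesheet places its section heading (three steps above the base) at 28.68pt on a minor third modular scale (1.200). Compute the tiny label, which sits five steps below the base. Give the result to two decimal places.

6.67pt

28.68 ÷ 1.200⁸ = 28.68 ÷ 4.29982 ≈ 6.670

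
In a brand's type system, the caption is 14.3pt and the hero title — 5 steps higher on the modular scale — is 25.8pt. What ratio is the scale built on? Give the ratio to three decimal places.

r⁵ = 25.8 / 14.3, so r = (25.8/14.3)^(1/5).
r = 1.8042^(1/5) ≈ 1.1253

1.125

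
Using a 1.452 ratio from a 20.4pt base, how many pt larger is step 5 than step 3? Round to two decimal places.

Step 3: 20.4 × 1.452³ = 62.4497pt
Step 5: 20.4 × 1.452⁵ = 131.6628pt
Difference: 131.6628 − 62.4497 = 69.2131pt

69.21pt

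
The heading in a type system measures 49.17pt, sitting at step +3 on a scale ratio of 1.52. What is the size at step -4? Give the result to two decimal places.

The gap is -4 − (3) = -7 steps, so the factor is 1.52^-7.
49.17 ÷ 1.52⁷ = 49.17 ÷ 18.74585 ≈ 2.623

2.62pt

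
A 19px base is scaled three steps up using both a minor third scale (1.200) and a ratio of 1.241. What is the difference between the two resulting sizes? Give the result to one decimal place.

Minor third: 19.0 × 1.200³ = 32.832px
At 1.241: 19.0 × 1.241³ = 36.314px
Difference: 36.314 − 32.832 = 3.482px

3.5px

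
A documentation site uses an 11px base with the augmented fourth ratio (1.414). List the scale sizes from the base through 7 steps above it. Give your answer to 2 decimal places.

11.00px, 15.55px, 21.99px, 31.10px, 43.97px, 62.18px, 87.92px, 124.32px

Step 0: 11px
Step 1: 11.0 × 1.414 = 15.55
Step 2: 11.0 × 1.414² = 21.99
Step 3: 11.0 × 1.414³ = 31.10
Step 4: 11.0 × 1.414⁴ = 43.97
Step 5: 11.0 × 1.414⁵ = 62.18
Step 6: 11.0 × 1.414⁶ = 87.92
Step 7: 11.0 × 1.414⁷ = 124.32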